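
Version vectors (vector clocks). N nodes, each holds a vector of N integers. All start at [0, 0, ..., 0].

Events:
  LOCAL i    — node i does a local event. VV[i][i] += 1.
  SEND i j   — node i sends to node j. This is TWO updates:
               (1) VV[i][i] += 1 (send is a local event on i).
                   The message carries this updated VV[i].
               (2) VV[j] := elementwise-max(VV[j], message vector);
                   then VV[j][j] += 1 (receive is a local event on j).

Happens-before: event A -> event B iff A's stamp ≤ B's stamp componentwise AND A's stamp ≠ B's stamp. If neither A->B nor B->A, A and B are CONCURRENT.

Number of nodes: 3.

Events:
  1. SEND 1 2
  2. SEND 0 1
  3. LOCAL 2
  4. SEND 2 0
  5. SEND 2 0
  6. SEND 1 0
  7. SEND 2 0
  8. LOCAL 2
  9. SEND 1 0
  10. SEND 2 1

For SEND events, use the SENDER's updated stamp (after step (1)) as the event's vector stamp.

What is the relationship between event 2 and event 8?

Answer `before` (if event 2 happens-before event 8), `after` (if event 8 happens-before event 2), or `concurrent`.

Answer: concurrent

Derivation:
Initial: VV[0]=[0, 0, 0]
Initial: VV[1]=[0, 0, 0]
Initial: VV[2]=[0, 0, 0]
Event 1: SEND 1->2: VV[1][1]++ -> VV[1]=[0, 1, 0], msg_vec=[0, 1, 0]; VV[2]=max(VV[2],msg_vec) then VV[2][2]++ -> VV[2]=[0, 1, 1]
Event 2: SEND 0->1: VV[0][0]++ -> VV[0]=[1, 0, 0], msg_vec=[1, 0, 0]; VV[1]=max(VV[1],msg_vec) then VV[1][1]++ -> VV[1]=[1, 2, 0]
Event 3: LOCAL 2: VV[2][2]++ -> VV[2]=[0, 1, 2]
Event 4: SEND 2->0: VV[2][2]++ -> VV[2]=[0, 1, 3], msg_vec=[0, 1, 3]; VV[0]=max(VV[0],msg_vec) then VV[0][0]++ -> VV[0]=[2, 1, 3]
Event 5: SEND 2->0: VV[2][2]++ -> VV[2]=[0, 1, 4], msg_vec=[0, 1, 4]; VV[0]=max(VV[0],msg_vec) then VV[0][0]++ -> VV[0]=[3, 1, 4]
Event 6: SEND 1->0: VV[1][1]++ -> VV[1]=[1, 3, 0], msg_vec=[1, 3, 0]; VV[0]=max(VV[0],msg_vec) then VV[0][0]++ -> VV[0]=[4, 3, 4]
Event 7: SEND 2->0: VV[2][2]++ -> VV[2]=[0, 1, 5], msg_vec=[0, 1, 5]; VV[0]=max(VV[0],msg_vec) then VV[0][0]++ -> VV[0]=[5, 3, 5]
Event 8: LOCAL 2: VV[2][2]++ -> VV[2]=[0, 1, 6]
Event 9: SEND 1->0: VV[1][1]++ -> VV[1]=[1, 4, 0], msg_vec=[1, 4, 0]; VV[0]=max(VV[0],msg_vec) then VV[0][0]++ -> VV[0]=[6, 4, 5]
Event 10: SEND 2->1: VV[2][2]++ -> VV[2]=[0, 1, 7], msg_vec=[0, 1, 7]; VV[1]=max(VV[1],msg_vec) then VV[1][1]++ -> VV[1]=[1, 5, 7]
Event 2 stamp: [1, 0, 0]
Event 8 stamp: [0, 1, 6]
[1, 0, 0] <= [0, 1, 6]? False
[0, 1, 6] <= [1, 0, 0]? False
Relation: concurrent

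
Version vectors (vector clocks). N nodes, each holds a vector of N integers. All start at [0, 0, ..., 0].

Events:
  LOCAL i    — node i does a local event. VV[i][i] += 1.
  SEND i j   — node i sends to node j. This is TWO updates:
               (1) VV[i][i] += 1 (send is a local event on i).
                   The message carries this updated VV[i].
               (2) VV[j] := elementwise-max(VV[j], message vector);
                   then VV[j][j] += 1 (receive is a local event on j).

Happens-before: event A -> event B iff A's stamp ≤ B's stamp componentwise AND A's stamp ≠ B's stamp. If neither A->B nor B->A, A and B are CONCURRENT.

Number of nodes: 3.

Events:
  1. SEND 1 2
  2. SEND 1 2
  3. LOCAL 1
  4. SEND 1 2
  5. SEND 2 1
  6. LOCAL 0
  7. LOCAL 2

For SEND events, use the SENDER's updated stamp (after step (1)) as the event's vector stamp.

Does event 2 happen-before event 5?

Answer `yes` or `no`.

Answer: yes

Derivation:
Initial: VV[0]=[0, 0, 0]
Initial: VV[1]=[0, 0, 0]
Initial: VV[2]=[0, 0, 0]
Event 1: SEND 1->2: VV[1][1]++ -> VV[1]=[0, 1, 0], msg_vec=[0, 1, 0]; VV[2]=max(VV[2],msg_vec) then VV[2][2]++ -> VV[2]=[0, 1, 1]
Event 2: SEND 1->2: VV[1][1]++ -> VV[1]=[0, 2, 0], msg_vec=[0, 2, 0]; VV[2]=max(VV[2],msg_vec) then VV[2][2]++ -> VV[2]=[0, 2, 2]
Event 3: LOCAL 1: VV[1][1]++ -> VV[1]=[0, 3, 0]
Event 4: SEND 1->2: VV[1][1]++ -> VV[1]=[0, 4, 0], msg_vec=[0, 4, 0]; VV[2]=max(VV[2],msg_vec) then VV[2][2]++ -> VV[2]=[0, 4, 3]
Event 5: SEND 2->1: VV[2][2]++ -> VV[2]=[0, 4, 4], msg_vec=[0, 4, 4]; VV[1]=max(VV[1],msg_vec) then VV[1][1]++ -> VV[1]=[0, 5, 4]
Event 6: LOCAL 0: VV[0][0]++ -> VV[0]=[1, 0, 0]
Event 7: LOCAL 2: VV[2][2]++ -> VV[2]=[0, 4, 5]
Event 2 stamp: [0, 2, 0]
Event 5 stamp: [0, 4, 4]
[0, 2, 0] <= [0, 4, 4]? True. Equal? False. Happens-before: True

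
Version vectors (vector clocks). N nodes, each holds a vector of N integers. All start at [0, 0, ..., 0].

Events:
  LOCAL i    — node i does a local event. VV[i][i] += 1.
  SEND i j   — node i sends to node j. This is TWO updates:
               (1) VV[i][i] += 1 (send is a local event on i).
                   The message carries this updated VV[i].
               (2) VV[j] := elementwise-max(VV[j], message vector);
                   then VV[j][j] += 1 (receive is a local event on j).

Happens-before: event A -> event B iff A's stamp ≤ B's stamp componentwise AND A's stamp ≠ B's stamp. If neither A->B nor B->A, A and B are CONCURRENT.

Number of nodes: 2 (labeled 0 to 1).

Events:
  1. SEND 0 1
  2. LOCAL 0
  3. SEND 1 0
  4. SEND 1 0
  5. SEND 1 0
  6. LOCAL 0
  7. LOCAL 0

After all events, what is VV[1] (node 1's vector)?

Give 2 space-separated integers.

Answer: 1 4

Derivation:
Initial: VV[0]=[0, 0]
Initial: VV[1]=[0, 0]
Event 1: SEND 0->1: VV[0][0]++ -> VV[0]=[1, 0], msg_vec=[1, 0]; VV[1]=max(VV[1],msg_vec) then VV[1][1]++ -> VV[1]=[1, 1]
Event 2: LOCAL 0: VV[0][0]++ -> VV[0]=[2, 0]
Event 3: SEND 1->0: VV[1][1]++ -> VV[1]=[1, 2], msg_vec=[1, 2]; VV[0]=max(VV[0],msg_vec) then VV[0][0]++ -> VV[0]=[3, 2]
Event 4: SEND 1->0: VV[1][1]++ -> VV[1]=[1, 3], msg_vec=[1, 3]; VV[0]=max(VV[0],msg_vec) then VV[0][0]++ -> VV[0]=[4, 3]
Event 5: SEND 1->0: VV[1][1]++ -> VV[1]=[1, 4], msg_vec=[1, 4]; VV[0]=max(VV[0],msg_vec) then VV[0][0]++ -> VV[0]=[5, 4]
Event 6: LOCAL 0: VV[0][0]++ -> VV[0]=[6, 4]
Event 7: LOCAL 0: VV[0][0]++ -> VV[0]=[7, 4]
Final vectors: VV[0]=[7, 4]; VV[1]=[1, 4]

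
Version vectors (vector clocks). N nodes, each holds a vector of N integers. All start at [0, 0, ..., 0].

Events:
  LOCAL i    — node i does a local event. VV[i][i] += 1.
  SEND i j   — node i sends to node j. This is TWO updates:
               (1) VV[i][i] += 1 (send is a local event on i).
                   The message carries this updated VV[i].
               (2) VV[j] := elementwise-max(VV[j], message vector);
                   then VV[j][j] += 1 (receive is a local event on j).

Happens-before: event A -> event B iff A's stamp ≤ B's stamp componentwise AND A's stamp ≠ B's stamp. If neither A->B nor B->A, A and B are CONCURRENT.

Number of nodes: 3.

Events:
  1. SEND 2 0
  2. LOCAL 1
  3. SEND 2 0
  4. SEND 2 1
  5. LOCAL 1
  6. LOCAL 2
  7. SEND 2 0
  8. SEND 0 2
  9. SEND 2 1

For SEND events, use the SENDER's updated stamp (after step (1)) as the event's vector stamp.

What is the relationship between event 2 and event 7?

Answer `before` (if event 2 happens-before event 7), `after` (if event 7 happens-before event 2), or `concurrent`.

Initial: VV[0]=[0, 0, 0]
Initial: VV[1]=[0, 0, 0]
Initial: VV[2]=[0, 0, 0]
Event 1: SEND 2->0: VV[2][2]++ -> VV[2]=[0, 0, 1], msg_vec=[0, 0, 1]; VV[0]=max(VV[0],msg_vec) then VV[0][0]++ -> VV[0]=[1, 0, 1]
Event 2: LOCAL 1: VV[1][1]++ -> VV[1]=[0, 1, 0]
Event 3: SEND 2->0: VV[2][2]++ -> VV[2]=[0, 0, 2], msg_vec=[0, 0, 2]; VV[0]=max(VV[0],msg_vec) then VV[0][0]++ -> VV[0]=[2, 0, 2]
Event 4: SEND 2->1: VV[2][2]++ -> VV[2]=[0, 0, 3], msg_vec=[0, 0, 3]; VV[1]=max(VV[1],msg_vec) then VV[1][1]++ -> VV[1]=[0, 2, 3]
Event 5: LOCAL 1: VV[1][1]++ -> VV[1]=[0, 3, 3]
Event 6: LOCAL 2: VV[2][2]++ -> VV[2]=[0, 0, 4]
Event 7: SEND 2->0: VV[2][2]++ -> VV[2]=[0, 0, 5], msg_vec=[0, 0, 5]; VV[0]=max(VV[0],msg_vec) then VV[0][0]++ -> VV[0]=[3, 0, 5]
Event 8: SEND 0->2: VV[0][0]++ -> VV[0]=[4, 0, 5], msg_vec=[4, 0, 5]; VV[2]=max(VV[2],msg_vec) then VV[2][2]++ -> VV[2]=[4, 0, 6]
Event 9: SEND 2->1: VV[2][2]++ -> VV[2]=[4, 0, 7], msg_vec=[4, 0, 7]; VV[1]=max(VV[1],msg_vec) then VV[1][1]++ -> VV[1]=[4, 4, 7]
Event 2 stamp: [0, 1, 0]
Event 7 stamp: [0, 0, 5]
[0, 1, 0] <= [0, 0, 5]? False
[0, 0, 5] <= [0, 1, 0]? False
Relation: concurrent

Answer: concurrent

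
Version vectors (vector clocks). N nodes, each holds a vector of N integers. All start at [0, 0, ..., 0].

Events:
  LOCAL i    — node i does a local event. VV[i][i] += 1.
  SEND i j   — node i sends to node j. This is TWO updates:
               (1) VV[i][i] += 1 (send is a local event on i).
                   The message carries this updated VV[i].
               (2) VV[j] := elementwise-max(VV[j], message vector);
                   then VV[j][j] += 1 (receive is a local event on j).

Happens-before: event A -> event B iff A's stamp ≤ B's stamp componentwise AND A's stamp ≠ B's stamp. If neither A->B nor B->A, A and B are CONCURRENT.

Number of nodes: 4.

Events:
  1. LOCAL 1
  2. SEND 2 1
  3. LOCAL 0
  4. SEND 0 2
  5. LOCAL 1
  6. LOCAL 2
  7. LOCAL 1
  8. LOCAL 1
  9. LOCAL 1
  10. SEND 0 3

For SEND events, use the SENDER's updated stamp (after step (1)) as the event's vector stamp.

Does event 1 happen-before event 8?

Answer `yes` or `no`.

Answer: yes

Derivation:
Initial: VV[0]=[0, 0, 0, 0]
Initial: VV[1]=[0, 0, 0, 0]
Initial: VV[2]=[0, 0, 0, 0]
Initial: VV[3]=[0, 0, 0, 0]
Event 1: LOCAL 1: VV[1][1]++ -> VV[1]=[0, 1, 0, 0]
Event 2: SEND 2->1: VV[2][2]++ -> VV[2]=[0, 0, 1, 0], msg_vec=[0, 0, 1, 0]; VV[1]=max(VV[1],msg_vec) then VV[1][1]++ -> VV[1]=[0, 2, 1, 0]
Event 3: LOCAL 0: VV[0][0]++ -> VV[0]=[1, 0, 0, 0]
Event 4: SEND 0->2: VV[0][0]++ -> VV[0]=[2, 0, 0, 0], msg_vec=[2, 0, 0, 0]; VV[2]=max(VV[2],msg_vec) then VV[2][2]++ -> VV[2]=[2, 0, 2, 0]
Event 5: LOCAL 1: VV[1][1]++ -> VV[1]=[0, 3, 1, 0]
Event 6: LOCAL 2: VV[2][2]++ -> VV[2]=[2, 0, 3, 0]
Event 7: LOCAL 1: VV[1][1]++ -> VV[1]=[0, 4, 1, 0]
Event 8: LOCAL 1: VV[1][1]++ -> VV[1]=[0, 5, 1, 0]
Event 9: LOCAL 1: VV[1][1]++ -> VV[1]=[0, 6, 1, 0]
Event 10: SEND 0->3: VV[0][0]++ -> VV[0]=[3, 0, 0, 0], msg_vec=[3, 0, 0, 0]; VV[3]=max(VV[3],msg_vec) then VV[3][3]++ -> VV[3]=[3, 0, 0, 1]
Event 1 stamp: [0, 1, 0, 0]
Event 8 stamp: [0, 5, 1, 0]
[0, 1, 0, 0] <= [0, 5, 1, 0]? True. Equal? False. Happens-before: True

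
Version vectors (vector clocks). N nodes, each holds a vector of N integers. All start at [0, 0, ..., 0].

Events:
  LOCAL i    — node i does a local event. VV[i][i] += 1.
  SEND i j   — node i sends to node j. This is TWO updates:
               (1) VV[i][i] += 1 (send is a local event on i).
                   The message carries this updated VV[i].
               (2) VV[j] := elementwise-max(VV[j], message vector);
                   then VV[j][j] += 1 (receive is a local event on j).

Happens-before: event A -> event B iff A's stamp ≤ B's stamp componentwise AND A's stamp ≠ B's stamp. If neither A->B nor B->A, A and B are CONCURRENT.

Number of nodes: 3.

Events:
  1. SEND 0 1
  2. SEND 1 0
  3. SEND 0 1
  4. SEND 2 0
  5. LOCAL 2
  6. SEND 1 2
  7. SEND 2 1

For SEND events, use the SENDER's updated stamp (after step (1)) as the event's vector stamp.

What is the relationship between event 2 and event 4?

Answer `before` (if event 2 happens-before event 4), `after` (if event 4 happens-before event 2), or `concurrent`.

Answer: concurrent

Derivation:
Initial: VV[0]=[0, 0, 0]
Initial: VV[1]=[0, 0, 0]
Initial: VV[2]=[0, 0, 0]
Event 1: SEND 0->1: VV[0][0]++ -> VV[0]=[1, 0, 0], msg_vec=[1, 0, 0]; VV[1]=max(VV[1],msg_vec) then VV[1][1]++ -> VV[1]=[1, 1, 0]
Event 2: SEND 1->0: VV[1][1]++ -> VV[1]=[1, 2, 0], msg_vec=[1, 2, 0]; VV[0]=max(VV[0],msg_vec) then VV[0][0]++ -> VV[0]=[2, 2, 0]
Event 3: SEND 0->1: VV[0][0]++ -> VV[0]=[3, 2, 0], msg_vec=[3, 2, 0]; VV[1]=max(VV[1],msg_vec) then VV[1][1]++ -> VV[1]=[3, 3, 0]
Event 4: SEND 2->0: VV[2][2]++ -> VV[2]=[0, 0, 1], msg_vec=[0, 0, 1]; VV[0]=max(VV[0],msg_vec) then VV[0][0]++ -> VV[0]=[4, 2, 1]
Event 5: LOCAL 2: VV[2][2]++ -> VV[2]=[0, 0, 2]
Event 6: SEND 1->2: VV[1][1]++ -> VV[1]=[3, 4, 0], msg_vec=[3, 4, 0]; VV[2]=max(VV[2],msg_vec) then VV[2][2]++ -> VV[2]=[3, 4, 3]
Event 7: SEND 2->1: VV[2][2]++ -> VV[2]=[3, 4, 4], msg_vec=[3, 4, 4]; VV[1]=max(VV[1],msg_vec) then VV[1][1]++ -> VV[1]=[3, 5, 4]
Event 2 stamp: [1, 2, 0]
Event 4 stamp: [0, 0, 1]
[1, 2, 0] <= [0, 0, 1]? False
[0, 0, 1] <= [1, 2, 0]? False
Relation: concurrent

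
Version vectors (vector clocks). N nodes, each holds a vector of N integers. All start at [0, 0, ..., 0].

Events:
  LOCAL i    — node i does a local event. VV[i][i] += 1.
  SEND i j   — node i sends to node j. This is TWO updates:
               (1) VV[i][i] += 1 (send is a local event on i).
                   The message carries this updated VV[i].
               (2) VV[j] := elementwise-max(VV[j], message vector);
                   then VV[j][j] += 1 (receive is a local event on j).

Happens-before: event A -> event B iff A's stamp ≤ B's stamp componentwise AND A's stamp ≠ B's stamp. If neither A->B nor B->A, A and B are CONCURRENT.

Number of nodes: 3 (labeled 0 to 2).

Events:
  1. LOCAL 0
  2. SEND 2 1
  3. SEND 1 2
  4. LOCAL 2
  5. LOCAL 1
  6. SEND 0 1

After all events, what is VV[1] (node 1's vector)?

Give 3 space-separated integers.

Answer: 2 4 1

Derivation:
Initial: VV[0]=[0, 0, 0]
Initial: VV[1]=[0, 0, 0]
Initial: VV[2]=[0, 0, 0]
Event 1: LOCAL 0: VV[0][0]++ -> VV[0]=[1, 0, 0]
Event 2: SEND 2->1: VV[2][2]++ -> VV[2]=[0, 0, 1], msg_vec=[0, 0, 1]; VV[1]=max(VV[1],msg_vec) then VV[1][1]++ -> VV[1]=[0, 1, 1]
Event 3: SEND 1->2: VV[1][1]++ -> VV[1]=[0, 2, 1], msg_vec=[0, 2, 1]; VV[2]=max(VV[2],msg_vec) then VV[2][2]++ -> VV[2]=[0, 2, 2]
Event 4: LOCAL 2: VV[2][2]++ -> VV[2]=[0, 2, 3]
Event 5: LOCAL 1: VV[1][1]++ -> VV[1]=[0, 3, 1]
Event 6: SEND 0->1: VV[0][0]++ -> VV[0]=[2, 0, 0], msg_vec=[2, 0, 0]; VV[1]=max(VV[1],msg_vec) then VV[1][1]++ -> VV[1]=[2, 4, 1]
Final vectors: VV[0]=[2, 0, 0]; VV[1]=[2, 4, 1]; VV[2]=[0, 2, 3]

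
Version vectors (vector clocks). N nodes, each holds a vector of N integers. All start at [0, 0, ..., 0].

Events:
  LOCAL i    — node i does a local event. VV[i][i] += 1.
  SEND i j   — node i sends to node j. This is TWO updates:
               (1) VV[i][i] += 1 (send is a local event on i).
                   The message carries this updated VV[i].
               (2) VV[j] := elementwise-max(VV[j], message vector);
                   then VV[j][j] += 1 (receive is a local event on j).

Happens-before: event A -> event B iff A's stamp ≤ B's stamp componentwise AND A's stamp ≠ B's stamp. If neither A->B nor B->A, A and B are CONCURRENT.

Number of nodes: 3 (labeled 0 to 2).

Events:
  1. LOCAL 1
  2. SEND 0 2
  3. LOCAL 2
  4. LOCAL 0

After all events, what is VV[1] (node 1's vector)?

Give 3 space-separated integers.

Answer: 0 1 0

Derivation:
Initial: VV[0]=[0, 0, 0]
Initial: VV[1]=[0, 0, 0]
Initial: VV[2]=[0, 0, 0]
Event 1: LOCAL 1: VV[1][1]++ -> VV[1]=[0, 1, 0]
Event 2: SEND 0->2: VV[0][0]++ -> VV[0]=[1, 0, 0], msg_vec=[1, 0, 0]; VV[2]=max(VV[2],msg_vec) then VV[2][2]++ -> VV[2]=[1, 0, 1]
Event 3: LOCAL 2: VV[2][2]++ -> VV[2]=[1, 0, 2]
Event 4: LOCAL 0: VV[0][0]++ -> VV[0]=[2, 0, 0]
Final vectors: VV[0]=[2, 0, 0]; VV[1]=[0, 1, 0]; VV[2]=[1, 0, 2]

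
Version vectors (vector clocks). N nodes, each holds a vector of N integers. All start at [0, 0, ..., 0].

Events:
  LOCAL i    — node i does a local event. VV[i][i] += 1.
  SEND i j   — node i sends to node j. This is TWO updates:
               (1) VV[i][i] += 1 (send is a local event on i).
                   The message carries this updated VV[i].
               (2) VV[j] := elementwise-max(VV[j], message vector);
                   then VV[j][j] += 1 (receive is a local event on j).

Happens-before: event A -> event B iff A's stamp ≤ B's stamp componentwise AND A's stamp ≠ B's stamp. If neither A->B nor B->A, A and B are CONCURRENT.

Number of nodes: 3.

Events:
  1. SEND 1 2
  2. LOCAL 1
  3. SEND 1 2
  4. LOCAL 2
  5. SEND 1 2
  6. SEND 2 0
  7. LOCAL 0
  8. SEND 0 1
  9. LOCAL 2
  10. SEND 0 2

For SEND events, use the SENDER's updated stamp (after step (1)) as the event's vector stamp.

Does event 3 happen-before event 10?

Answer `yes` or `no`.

Answer: yes

Derivation:
Initial: VV[0]=[0, 0, 0]
Initial: VV[1]=[0, 0, 0]
Initial: VV[2]=[0, 0, 0]
Event 1: SEND 1->2: VV[1][1]++ -> VV[1]=[0, 1, 0], msg_vec=[0, 1, 0]; VV[2]=max(VV[2],msg_vec) then VV[2][2]++ -> VV[2]=[0, 1, 1]
Event 2: LOCAL 1: VV[1][1]++ -> VV[1]=[0, 2, 0]
Event 3: SEND 1->2: VV[1][1]++ -> VV[1]=[0, 3, 0], msg_vec=[0, 3, 0]; VV[2]=max(VV[2],msg_vec) then VV[2][2]++ -> VV[2]=[0, 3, 2]
Event 4: LOCAL 2: VV[2][2]++ -> VV[2]=[0, 3, 3]
Event 5: SEND 1->2: VV[1][1]++ -> VV[1]=[0, 4, 0], msg_vec=[0, 4, 0]; VV[2]=max(VV[2],msg_vec) then VV[2][2]++ -> VV[2]=[0, 4, 4]
Event 6: SEND 2->0: VV[2][2]++ -> VV[2]=[0, 4, 5], msg_vec=[0, 4, 5]; VV[0]=max(VV[0],msg_vec) then VV[0][0]++ -> VV[0]=[1, 4, 5]
Event 7: LOCAL 0: VV[0][0]++ -> VV[0]=[2, 4, 5]
Event 8: SEND 0->1: VV[0][0]++ -> VV[0]=[3, 4, 5], msg_vec=[3, 4, 5]; VV[1]=max(VV[1],msg_vec) then VV[1][1]++ -> VV[1]=[3, 5, 5]
Event 9: LOCAL 2: VV[2][2]++ -> VV[2]=[0, 4, 6]
Event 10: SEND 0->2: VV[0][0]++ -> VV[0]=[4, 4, 5], msg_vec=[4, 4, 5]; VV[2]=max(VV[2],msg_vec) then VV[2][2]++ -> VV[2]=[4, 4, 7]
Event 3 stamp: [0, 3, 0]
Event 10 stamp: [4, 4, 5]
[0, 3, 0] <= [4, 4, 5]? True. Equal? False. Happens-before: True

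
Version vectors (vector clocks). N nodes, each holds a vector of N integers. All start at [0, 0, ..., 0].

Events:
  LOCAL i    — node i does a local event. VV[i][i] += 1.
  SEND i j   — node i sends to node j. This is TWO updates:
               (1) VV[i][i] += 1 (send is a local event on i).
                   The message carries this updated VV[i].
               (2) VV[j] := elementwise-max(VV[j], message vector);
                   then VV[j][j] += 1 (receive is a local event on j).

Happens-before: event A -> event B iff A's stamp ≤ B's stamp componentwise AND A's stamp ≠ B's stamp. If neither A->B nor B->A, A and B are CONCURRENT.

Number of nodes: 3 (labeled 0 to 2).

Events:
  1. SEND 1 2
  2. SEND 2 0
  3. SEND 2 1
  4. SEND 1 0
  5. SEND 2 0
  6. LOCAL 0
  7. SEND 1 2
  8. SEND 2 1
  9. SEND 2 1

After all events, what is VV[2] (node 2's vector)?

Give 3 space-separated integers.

Answer: 0 4 7

Derivation:
Initial: VV[0]=[0, 0, 0]
Initial: VV[1]=[0, 0, 0]
Initial: VV[2]=[0, 0, 0]
Event 1: SEND 1->2: VV[1][1]++ -> VV[1]=[0, 1, 0], msg_vec=[0, 1, 0]; VV[2]=max(VV[2],msg_vec) then VV[2][2]++ -> VV[2]=[0, 1, 1]
Event 2: SEND 2->0: VV[2][2]++ -> VV[2]=[0, 1, 2], msg_vec=[0, 1, 2]; VV[0]=max(VV[0],msg_vec) then VV[0][0]++ -> VV[0]=[1, 1, 2]
Event 3: SEND 2->1: VV[2][2]++ -> VV[2]=[0, 1, 3], msg_vec=[0, 1, 3]; VV[1]=max(VV[1],msg_vec) then VV[1][1]++ -> VV[1]=[0, 2, 3]
Event 4: SEND 1->0: VV[1][1]++ -> VV[1]=[0, 3, 3], msg_vec=[0, 3, 3]; VV[0]=max(VV[0],msg_vec) then VV[0][0]++ -> VV[0]=[2, 3, 3]
Event 5: SEND 2->0: VV[2][2]++ -> VV[2]=[0, 1, 4], msg_vec=[0, 1, 4]; VV[0]=max(VV[0],msg_vec) then VV[0][0]++ -> VV[0]=[3, 3, 4]
Event 6: LOCAL 0: VV[0][0]++ -> VV[0]=[4, 3, 4]
Event 7: SEND 1->2: VV[1][1]++ -> VV[1]=[0, 4, 3], msg_vec=[0, 4, 3]; VV[2]=max(VV[2],msg_vec) then VV[2][2]++ -> VV[2]=[0, 4, 5]
Event 8: SEND 2->1: VV[2][2]++ -> VV[2]=[0, 4, 6], msg_vec=[0, 4, 6]; VV[1]=max(VV[1],msg_vec) then VV[1][1]++ -> VV[1]=[0, 5, 6]
Event 9: SEND 2->1: VV[2][2]++ -> VV[2]=[0, 4, 7], msg_vec=[0, 4, 7]; VV[1]=max(VV[1],msg_vec) then VV[1][1]++ -> VV[1]=[0, 6, 7]
Final vectors: VV[0]=[4, 3, 4]; VV[1]=[0, 6, 7]; VV[2]=[0, 4, 7]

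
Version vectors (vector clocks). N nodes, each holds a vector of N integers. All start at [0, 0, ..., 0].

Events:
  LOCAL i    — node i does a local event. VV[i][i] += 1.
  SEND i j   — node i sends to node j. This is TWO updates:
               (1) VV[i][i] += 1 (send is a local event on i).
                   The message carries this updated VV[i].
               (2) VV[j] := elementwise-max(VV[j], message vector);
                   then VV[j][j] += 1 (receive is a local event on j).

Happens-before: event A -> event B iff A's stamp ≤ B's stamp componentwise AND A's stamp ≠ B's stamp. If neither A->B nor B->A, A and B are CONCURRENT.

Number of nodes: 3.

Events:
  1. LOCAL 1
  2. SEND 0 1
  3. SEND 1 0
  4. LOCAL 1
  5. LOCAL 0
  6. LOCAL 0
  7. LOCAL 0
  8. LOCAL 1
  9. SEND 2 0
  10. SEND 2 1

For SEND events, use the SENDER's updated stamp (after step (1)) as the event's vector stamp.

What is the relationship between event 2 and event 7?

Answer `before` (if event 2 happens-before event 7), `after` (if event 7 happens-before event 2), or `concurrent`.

Initial: VV[0]=[0, 0, 0]
Initial: VV[1]=[0, 0, 0]
Initial: VV[2]=[0, 0, 0]
Event 1: LOCAL 1: VV[1][1]++ -> VV[1]=[0, 1, 0]
Event 2: SEND 0->1: VV[0][0]++ -> VV[0]=[1, 0, 0], msg_vec=[1, 0, 0]; VV[1]=max(VV[1],msg_vec) then VV[1][1]++ -> VV[1]=[1, 2, 0]
Event 3: SEND 1->0: VV[1][1]++ -> VV[1]=[1, 3, 0], msg_vec=[1, 3, 0]; VV[0]=max(VV[0],msg_vec) then VV[0][0]++ -> VV[0]=[2, 3, 0]
Event 4: LOCAL 1: VV[1][1]++ -> VV[1]=[1, 4, 0]
Event 5: LOCAL 0: VV[0][0]++ -> VV[0]=[3, 3, 0]
Event 6: LOCAL 0: VV[0][0]++ -> VV[0]=[4, 3, 0]
Event 7: LOCAL 0: VV[0][0]++ -> VV[0]=[5, 3, 0]
Event 8: LOCAL 1: VV[1][1]++ -> VV[1]=[1, 5, 0]
Event 9: SEND 2->0: VV[2][2]++ -> VV[2]=[0, 0, 1], msg_vec=[0, 0, 1]; VV[0]=max(VV[0],msg_vec) then VV[0][0]++ -> VV[0]=[6, 3, 1]
Event 10: SEND 2->1: VV[2][2]++ -> VV[2]=[0, 0, 2], msg_vec=[0, 0, 2]; VV[1]=max(VV[1],msg_vec) then VV[1][1]++ -> VV[1]=[1, 6, 2]
Event 2 stamp: [1, 0, 0]
Event 7 stamp: [5, 3, 0]
[1, 0, 0] <= [5, 3, 0]? True
[5, 3, 0] <= [1, 0, 0]? False
Relation: before

Answer: before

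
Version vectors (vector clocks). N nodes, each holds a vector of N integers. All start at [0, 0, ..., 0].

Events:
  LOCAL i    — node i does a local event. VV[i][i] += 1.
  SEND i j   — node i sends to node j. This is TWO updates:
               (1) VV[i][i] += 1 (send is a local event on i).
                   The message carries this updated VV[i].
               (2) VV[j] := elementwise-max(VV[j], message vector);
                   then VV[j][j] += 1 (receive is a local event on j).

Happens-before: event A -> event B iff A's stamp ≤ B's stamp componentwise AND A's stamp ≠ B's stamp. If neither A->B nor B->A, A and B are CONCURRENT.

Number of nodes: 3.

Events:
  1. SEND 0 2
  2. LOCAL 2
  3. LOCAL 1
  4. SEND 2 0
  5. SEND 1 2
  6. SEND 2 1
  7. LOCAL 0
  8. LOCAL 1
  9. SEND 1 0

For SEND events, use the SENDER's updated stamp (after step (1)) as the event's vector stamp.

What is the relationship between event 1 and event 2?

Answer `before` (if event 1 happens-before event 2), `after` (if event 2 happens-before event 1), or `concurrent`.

Initial: VV[0]=[0, 0, 0]
Initial: VV[1]=[0, 0, 0]
Initial: VV[2]=[0, 0, 0]
Event 1: SEND 0->2: VV[0][0]++ -> VV[0]=[1, 0, 0], msg_vec=[1, 0, 0]; VV[2]=max(VV[2],msg_vec) then VV[2][2]++ -> VV[2]=[1, 0, 1]
Event 2: LOCAL 2: VV[2][2]++ -> VV[2]=[1, 0, 2]
Event 3: LOCAL 1: VV[1][1]++ -> VV[1]=[0, 1, 0]
Event 4: SEND 2->0: VV[2][2]++ -> VV[2]=[1, 0, 3], msg_vec=[1, 0, 3]; VV[0]=max(VV[0],msg_vec) then VV[0][0]++ -> VV[0]=[2, 0, 3]
Event 5: SEND 1->2: VV[1][1]++ -> VV[1]=[0, 2, 0], msg_vec=[0, 2, 0]; VV[2]=max(VV[2],msg_vec) then VV[2][2]++ -> VV[2]=[1, 2, 4]
Event 6: SEND 2->1: VV[2][2]++ -> VV[2]=[1, 2, 5], msg_vec=[1, 2, 5]; VV[1]=max(VV[1],msg_vec) then VV[1][1]++ -> VV[1]=[1, 3, 5]
Event 7: LOCAL 0: VV[0][0]++ -> VV[0]=[3, 0, 3]
Event 8: LOCAL 1: VV[1][1]++ -> VV[1]=[1, 4, 5]
Event 9: SEND 1->0: VV[1][1]++ -> VV[1]=[1, 5, 5], msg_vec=[1, 5, 5]; VV[0]=max(VV[0],msg_vec) then VV[0][0]++ -> VV[0]=[4, 5, 5]
Event 1 stamp: [1, 0, 0]
Event 2 stamp: [1, 0, 2]
[1, 0, 0] <= [1, 0, 2]? True
[1, 0, 2] <= [1, 0, 0]? False
Relation: before

Answer: before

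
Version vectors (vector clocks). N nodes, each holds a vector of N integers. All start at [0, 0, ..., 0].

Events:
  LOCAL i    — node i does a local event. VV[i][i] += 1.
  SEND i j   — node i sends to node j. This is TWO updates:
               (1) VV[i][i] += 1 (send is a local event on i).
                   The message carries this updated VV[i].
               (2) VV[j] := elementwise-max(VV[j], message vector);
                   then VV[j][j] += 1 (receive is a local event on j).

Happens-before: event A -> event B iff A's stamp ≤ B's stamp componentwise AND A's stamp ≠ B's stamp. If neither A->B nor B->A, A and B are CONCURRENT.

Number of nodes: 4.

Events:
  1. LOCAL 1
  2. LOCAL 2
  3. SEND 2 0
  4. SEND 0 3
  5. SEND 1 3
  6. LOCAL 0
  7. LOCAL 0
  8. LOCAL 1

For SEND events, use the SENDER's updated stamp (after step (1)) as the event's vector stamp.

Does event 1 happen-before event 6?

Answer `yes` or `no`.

Initial: VV[0]=[0, 0, 0, 0]
Initial: VV[1]=[0, 0, 0, 0]
Initial: VV[2]=[0, 0, 0, 0]
Initial: VV[3]=[0, 0, 0, 0]
Event 1: LOCAL 1: VV[1][1]++ -> VV[1]=[0, 1, 0, 0]
Event 2: LOCAL 2: VV[2][2]++ -> VV[2]=[0, 0, 1, 0]
Event 3: SEND 2->0: VV[2][2]++ -> VV[2]=[0, 0, 2, 0], msg_vec=[0, 0, 2, 0]; VV[0]=max(VV[0],msg_vec) then VV[0][0]++ -> VV[0]=[1, 0, 2, 0]
Event 4: SEND 0->3: VV[0][0]++ -> VV[0]=[2, 0, 2, 0], msg_vec=[2, 0, 2, 0]; VV[3]=max(VV[3],msg_vec) then VV[3][3]++ -> VV[3]=[2, 0, 2, 1]
Event 5: SEND 1->3: VV[1][1]++ -> VV[1]=[0, 2, 0, 0], msg_vec=[0, 2, 0, 0]; VV[3]=max(VV[3],msg_vec) then VV[3][3]++ -> VV[3]=[2, 2, 2, 2]
Event 6: LOCAL 0: VV[0][0]++ -> VV[0]=[3, 0, 2, 0]
Event 7: LOCAL 0: VV[0][0]++ -> VV[0]=[4, 0, 2, 0]
Event 8: LOCAL 1: VV[1][1]++ -> VV[1]=[0, 3, 0, 0]
Event 1 stamp: [0, 1, 0, 0]
Event 6 stamp: [3, 0, 2, 0]
[0, 1, 0, 0] <= [3, 0, 2, 0]? False. Equal? False. Happens-before: False

Answer: no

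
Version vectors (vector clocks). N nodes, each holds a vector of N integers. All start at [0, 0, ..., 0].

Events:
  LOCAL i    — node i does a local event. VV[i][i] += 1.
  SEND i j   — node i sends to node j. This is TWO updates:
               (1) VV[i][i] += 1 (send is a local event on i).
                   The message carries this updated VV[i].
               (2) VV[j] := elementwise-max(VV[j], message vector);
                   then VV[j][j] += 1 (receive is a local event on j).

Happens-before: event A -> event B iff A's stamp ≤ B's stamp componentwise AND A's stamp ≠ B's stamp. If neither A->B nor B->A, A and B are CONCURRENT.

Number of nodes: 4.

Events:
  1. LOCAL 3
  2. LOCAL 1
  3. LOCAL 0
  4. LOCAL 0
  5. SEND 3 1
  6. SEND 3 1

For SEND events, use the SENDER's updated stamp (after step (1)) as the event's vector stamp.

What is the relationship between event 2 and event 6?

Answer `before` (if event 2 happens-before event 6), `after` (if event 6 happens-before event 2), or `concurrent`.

Answer: concurrent

Derivation:
Initial: VV[0]=[0, 0, 0, 0]
Initial: VV[1]=[0, 0, 0, 0]
Initial: VV[2]=[0, 0, 0, 0]
Initial: VV[3]=[0, 0, 0, 0]
Event 1: LOCAL 3: VV[3][3]++ -> VV[3]=[0, 0, 0, 1]
Event 2: LOCAL 1: VV[1][1]++ -> VV[1]=[0, 1, 0, 0]
Event 3: LOCAL 0: VV[0][0]++ -> VV[0]=[1, 0, 0, 0]
Event 4: LOCAL 0: VV[0][0]++ -> VV[0]=[2, 0, 0, 0]
Event 5: SEND 3->1: VV[3][3]++ -> VV[3]=[0, 0, 0, 2], msg_vec=[0, 0, 0, 2]; VV[1]=max(VV[1],msg_vec) then VV[1][1]++ -> VV[1]=[0, 2, 0, 2]
Event 6: SEND 3->1: VV[3][3]++ -> VV[3]=[0, 0, 0, 3], msg_vec=[0, 0, 0, 3]; VV[1]=max(VV[1],msg_vec) then VV[1][1]++ -> VV[1]=[0, 3, 0, 3]
Event 2 stamp: [0, 1, 0, 0]
Event 6 stamp: [0, 0, 0, 3]
[0, 1, 0, 0] <= [0, 0, 0, 3]? False
[0, 0, 0, 3] <= [0, 1, 0, 0]? False
Relation: concurrent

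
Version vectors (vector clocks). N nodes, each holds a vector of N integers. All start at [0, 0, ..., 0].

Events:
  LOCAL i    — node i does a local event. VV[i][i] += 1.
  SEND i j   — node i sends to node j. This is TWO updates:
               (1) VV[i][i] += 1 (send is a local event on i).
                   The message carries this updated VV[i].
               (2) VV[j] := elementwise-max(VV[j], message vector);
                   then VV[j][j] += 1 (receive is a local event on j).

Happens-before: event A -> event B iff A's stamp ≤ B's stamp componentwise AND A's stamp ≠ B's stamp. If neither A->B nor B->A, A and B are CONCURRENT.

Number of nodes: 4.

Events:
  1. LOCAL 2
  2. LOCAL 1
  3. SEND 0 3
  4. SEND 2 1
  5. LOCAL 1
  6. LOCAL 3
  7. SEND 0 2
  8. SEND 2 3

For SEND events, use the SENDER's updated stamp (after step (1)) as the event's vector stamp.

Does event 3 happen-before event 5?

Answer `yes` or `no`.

Answer: no

Derivation:
Initial: VV[0]=[0, 0, 0, 0]
Initial: VV[1]=[0, 0, 0, 0]
Initial: VV[2]=[0, 0, 0, 0]
Initial: VV[3]=[0, 0, 0, 0]
Event 1: LOCAL 2: VV[2][2]++ -> VV[2]=[0, 0, 1, 0]
Event 2: LOCAL 1: VV[1][1]++ -> VV[1]=[0, 1, 0, 0]
Event 3: SEND 0->3: VV[0][0]++ -> VV[0]=[1, 0, 0, 0], msg_vec=[1, 0, 0, 0]; VV[3]=max(VV[3],msg_vec) then VV[3][3]++ -> VV[3]=[1, 0, 0, 1]
Event 4: SEND 2->1: VV[2][2]++ -> VV[2]=[0, 0, 2, 0], msg_vec=[0, 0, 2, 0]; VV[1]=max(VV[1],msg_vec) then VV[1][1]++ -> VV[1]=[0, 2, 2, 0]
Event 5: LOCAL 1: VV[1][1]++ -> VV[1]=[0, 3, 2, 0]
Event 6: LOCAL 3: VV[3][3]++ -> VV[3]=[1, 0, 0, 2]
Event 7: SEND 0->2: VV[0][0]++ -> VV[0]=[2, 0, 0, 0], msg_vec=[2, 0, 0, 0]; VV[2]=max(VV[2],msg_vec) then VV[2][2]++ -> VV[2]=[2, 0, 3, 0]
Event 8: SEND 2->3: VV[2][2]++ -> VV[2]=[2, 0, 4, 0], msg_vec=[2, 0, 4, 0]; VV[3]=max(VV[3],msg_vec) then VV[3][3]++ -> VV[3]=[2, 0, 4, 3]
Event 3 stamp: [1, 0, 0, 0]
Event 5 stamp: [0, 3, 2, 0]
[1, 0, 0, 0] <= [0, 3, 2, 0]? False. Equal? False. Happens-before: False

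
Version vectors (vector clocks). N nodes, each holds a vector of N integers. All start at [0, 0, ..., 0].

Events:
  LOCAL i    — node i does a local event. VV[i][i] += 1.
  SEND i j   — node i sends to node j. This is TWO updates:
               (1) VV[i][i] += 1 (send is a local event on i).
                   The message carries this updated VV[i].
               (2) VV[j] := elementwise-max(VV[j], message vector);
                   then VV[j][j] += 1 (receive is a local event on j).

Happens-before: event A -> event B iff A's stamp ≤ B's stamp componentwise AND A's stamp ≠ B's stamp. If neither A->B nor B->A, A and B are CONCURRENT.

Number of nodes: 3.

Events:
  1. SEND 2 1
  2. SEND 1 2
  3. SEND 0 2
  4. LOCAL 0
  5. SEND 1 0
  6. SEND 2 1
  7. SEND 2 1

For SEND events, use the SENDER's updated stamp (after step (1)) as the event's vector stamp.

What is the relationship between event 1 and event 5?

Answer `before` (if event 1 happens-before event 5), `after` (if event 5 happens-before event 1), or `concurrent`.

Answer: before

Derivation:
Initial: VV[0]=[0, 0, 0]
Initial: VV[1]=[0, 0, 0]
Initial: VV[2]=[0, 0, 0]
Event 1: SEND 2->1: VV[2][2]++ -> VV[2]=[0, 0, 1], msg_vec=[0, 0, 1]; VV[1]=max(VV[1],msg_vec) then VV[1][1]++ -> VV[1]=[0, 1, 1]
Event 2: SEND 1->2: VV[1][1]++ -> VV[1]=[0, 2, 1], msg_vec=[0, 2, 1]; VV[2]=max(VV[2],msg_vec) then VV[2][2]++ -> VV[2]=[0, 2, 2]
Event 3: SEND 0->2: VV[0][0]++ -> VV[0]=[1, 0, 0], msg_vec=[1, 0, 0]; VV[2]=max(VV[2],msg_vec) then VV[2][2]++ -> VV[2]=[1, 2, 3]
Event 4: LOCAL 0: VV[0][0]++ -> VV[0]=[2, 0, 0]
Event 5: SEND 1->0: VV[1][1]++ -> VV[1]=[0, 3, 1], msg_vec=[0, 3, 1]; VV[0]=max(VV[0],msg_vec) then VV[0][0]++ -> VV[0]=[3, 3, 1]
Event 6: SEND 2->1: VV[2][2]++ -> VV[2]=[1, 2, 4], msg_vec=[1, 2, 4]; VV[1]=max(VV[1],msg_vec) then VV[1][1]++ -> VV[1]=[1, 4, 4]
Event 7: SEND 2->1: VV[2][2]++ -> VV[2]=[1, 2, 5], msg_vec=[1, 2, 5]; VV[1]=max(VV[1],msg_vec) then VV[1][1]++ -> VV[1]=[1, 5, 5]
Event 1 stamp: [0, 0, 1]
Event 5 stamp: [0, 3, 1]
[0, 0, 1] <= [0, 3, 1]? True
[0, 3, 1] <= [0, 0, 1]? False
Relation: before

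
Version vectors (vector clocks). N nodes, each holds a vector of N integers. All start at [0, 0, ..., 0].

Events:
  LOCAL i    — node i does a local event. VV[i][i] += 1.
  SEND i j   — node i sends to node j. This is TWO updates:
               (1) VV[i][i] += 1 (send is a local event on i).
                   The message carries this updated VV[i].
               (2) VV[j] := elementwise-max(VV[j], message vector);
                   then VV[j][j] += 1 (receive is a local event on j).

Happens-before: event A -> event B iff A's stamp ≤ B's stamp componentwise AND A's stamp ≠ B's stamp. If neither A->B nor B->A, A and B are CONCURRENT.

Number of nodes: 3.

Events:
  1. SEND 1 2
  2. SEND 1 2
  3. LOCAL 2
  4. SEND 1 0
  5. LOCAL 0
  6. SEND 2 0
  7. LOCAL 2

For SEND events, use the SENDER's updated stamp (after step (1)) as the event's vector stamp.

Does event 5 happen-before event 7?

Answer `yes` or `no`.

Answer: no

Derivation:
Initial: VV[0]=[0, 0, 0]
Initial: VV[1]=[0, 0, 0]
Initial: VV[2]=[0, 0, 0]
Event 1: SEND 1->2: VV[1][1]++ -> VV[1]=[0, 1, 0], msg_vec=[0, 1, 0]; VV[2]=max(VV[2],msg_vec) then VV[2][2]++ -> VV[2]=[0, 1, 1]
Event 2: SEND 1->2: VV[1][1]++ -> VV[1]=[0, 2, 0], msg_vec=[0, 2, 0]; VV[2]=max(VV[2],msg_vec) then VV[2][2]++ -> VV[2]=[0, 2, 2]
Event 3: LOCAL 2: VV[2][2]++ -> VV[2]=[0, 2, 3]
Event 4: SEND 1->0: VV[1][1]++ -> VV[1]=[0, 3, 0], msg_vec=[0, 3, 0]; VV[0]=max(VV[0],msg_vec) then VV[0][0]++ -> VV[0]=[1, 3, 0]
Event 5: LOCAL 0: VV[0][0]++ -> VV[0]=[2, 3, 0]
Event 6: SEND 2->0: VV[2][2]++ -> VV[2]=[0, 2, 4], msg_vec=[0, 2, 4]; VV[0]=max(VV[0],msg_vec) then VV[0][0]++ -> VV[0]=[3, 3, 4]
Event 7: LOCAL 2: VV[2][2]++ -> VV[2]=[0, 2, 5]
Event 5 stamp: [2, 3, 0]
Event 7 stamp: [0, 2, 5]
[2, 3, 0] <= [0, 2, 5]? False. Equal? False. Happens-before: False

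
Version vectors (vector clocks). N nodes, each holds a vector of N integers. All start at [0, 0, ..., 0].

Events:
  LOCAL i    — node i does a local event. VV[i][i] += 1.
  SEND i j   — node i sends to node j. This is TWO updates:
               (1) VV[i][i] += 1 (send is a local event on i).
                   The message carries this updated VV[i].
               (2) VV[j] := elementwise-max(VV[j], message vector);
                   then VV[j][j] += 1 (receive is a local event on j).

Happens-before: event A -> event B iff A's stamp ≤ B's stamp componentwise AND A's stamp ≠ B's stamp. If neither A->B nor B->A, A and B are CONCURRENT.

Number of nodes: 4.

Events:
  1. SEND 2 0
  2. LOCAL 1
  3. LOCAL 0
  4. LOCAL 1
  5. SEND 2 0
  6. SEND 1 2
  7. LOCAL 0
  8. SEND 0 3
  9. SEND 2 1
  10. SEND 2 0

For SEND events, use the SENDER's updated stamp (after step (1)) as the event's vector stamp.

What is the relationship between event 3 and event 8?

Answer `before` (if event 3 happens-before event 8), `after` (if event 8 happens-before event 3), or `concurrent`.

Answer: before

Derivation:
Initial: VV[0]=[0, 0, 0, 0]
Initial: VV[1]=[0, 0, 0, 0]
Initial: VV[2]=[0, 0, 0, 0]
Initial: VV[3]=[0, 0, 0, 0]
Event 1: SEND 2->0: VV[2][2]++ -> VV[2]=[0, 0, 1, 0], msg_vec=[0, 0, 1, 0]; VV[0]=max(VV[0],msg_vec) then VV[0][0]++ -> VV[0]=[1, 0, 1, 0]
Event 2: LOCAL 1: VV[1][1]++ -> VV[1]=[0, 1, 0, 0]
Event 3: LOCAL 0: VV[0][0]++ -> VV[0]=[2, 0, 1, 0]
Event 4: LOCAL 1: VV[1][1]++ -> VV[1]=[0, 2, 0, 0]
Event 5: SEND 2->0: VV[2][2]++ -> VV[2]=[0, 0, 2, 0], msg_vec=[0, 0, 2, 0]; VV[0]=max(VV[0],msg_vec) then VV[0][0]++ -> VV[0]=[3, 0, 2, 0]
Event 6: SEND 1->2: VV[1][1]++ -> VV[1]=[0, 3, 0, 0], msg_vec=[0, 3, 0, 0]; VV[2]=max(VV[2],msg_vec) then VV[2][2]++ -> VV[2]=[0, 3, 3, 0]
Event 7: LOCAL 0: VV[0][0]++ -> VV[0]=[4, 0, 2, 0]
Event 8: SEND 0->3: VV[0][0]++ -> VV[0]=[5, 0, 2, 0], msg_vec=[5, 0, 2, 0]; VV[3]=max(VV[3],msg_vec) then VV[3][3]++ -> VV[3]=[5, 0, 2, 1]
Event 9: SEND 2->1: VV[2][2]++ -> VV[2]=[0, 3, 4, 0], msg_vec=[0, 3, 4, 0]; VV[1]=max(VV[1],msg_vec) then VV[1][1]++ -> VV[1]=[0, 4, 4, 0]
Event 10: SEND 2->0: VV[2][2]++ -> VV[2]=[0, 3, 5, 0], msg_vec=[0, 3, 5, 0]; VV[0]=max(VV[0],msg_vec) then VV[0][0]++ -> VV[0]=[6, 3, 5, 0]
Event 3 stamp: [2, 0, 1, 0]
Event 8 stamp: [5, 0, 2, 0]
[2, 0, 1, 0] <= [5, 0, 2, 0]? True
[5, 0, 2, 0] <= [2, 0, 1, 0]? False
Relation: before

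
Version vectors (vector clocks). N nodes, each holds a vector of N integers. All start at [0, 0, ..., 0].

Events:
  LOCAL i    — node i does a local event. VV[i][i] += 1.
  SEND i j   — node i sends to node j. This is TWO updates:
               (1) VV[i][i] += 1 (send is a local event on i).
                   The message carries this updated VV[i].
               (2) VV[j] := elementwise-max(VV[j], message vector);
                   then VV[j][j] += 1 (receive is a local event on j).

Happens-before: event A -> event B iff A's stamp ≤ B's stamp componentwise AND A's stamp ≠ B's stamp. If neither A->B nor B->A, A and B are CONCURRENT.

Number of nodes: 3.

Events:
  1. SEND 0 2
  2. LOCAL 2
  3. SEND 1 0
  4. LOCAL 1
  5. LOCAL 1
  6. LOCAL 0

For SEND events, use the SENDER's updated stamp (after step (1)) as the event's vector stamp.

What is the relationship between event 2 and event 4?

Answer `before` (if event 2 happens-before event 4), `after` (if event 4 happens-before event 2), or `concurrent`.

Initial: VV[0]=[0, 0, 0]
Initial: VV[1]=[0, 0, 0]
Initial: VV[2]=[0, 0, 0]
Event 1: SEND 0->2: VV[0][0]++ -> VV[0]=[1, 0, 0], msg_vec=[1, 0, 0]; VV[2]=max(VV[2],msg_vec) then VV[2][2]++ -> VV[2]=[1, 0, 1]
Event 2: LOCAL 2: VV[2][2]++ -> VV[2]=[1, 0, 2]
Event 3: SEND 1->0: VV[1][1]++ -> VV[1]=[0, 1, 0], msg_vec=[0, 1, 0]; VV[0]=max(VV[0],msg_vec) then VV[0][0]++ -> VV[0]=[2, 1, 0]
Event 4: LOCAL 1: VV[1][1]++ -> VV[1]=[0, 2, 0]
Event 5: LOCAL 1: VV[1][1]++ -> VV[1]=[0, 3, 0]
Event 6: LOCAL 0: VV[0][0]++ -> VV[0]=[3, 1, 0]
Event 2 stamp: [1, 0, 2]
Event 4 stamp: [0, 2, 0]
[1, 0, 2] <= [0, 2, 0]? False
[0, 2, 0] <= [1, 0, 2]? False
Relation: concurrent

Answer: concurrent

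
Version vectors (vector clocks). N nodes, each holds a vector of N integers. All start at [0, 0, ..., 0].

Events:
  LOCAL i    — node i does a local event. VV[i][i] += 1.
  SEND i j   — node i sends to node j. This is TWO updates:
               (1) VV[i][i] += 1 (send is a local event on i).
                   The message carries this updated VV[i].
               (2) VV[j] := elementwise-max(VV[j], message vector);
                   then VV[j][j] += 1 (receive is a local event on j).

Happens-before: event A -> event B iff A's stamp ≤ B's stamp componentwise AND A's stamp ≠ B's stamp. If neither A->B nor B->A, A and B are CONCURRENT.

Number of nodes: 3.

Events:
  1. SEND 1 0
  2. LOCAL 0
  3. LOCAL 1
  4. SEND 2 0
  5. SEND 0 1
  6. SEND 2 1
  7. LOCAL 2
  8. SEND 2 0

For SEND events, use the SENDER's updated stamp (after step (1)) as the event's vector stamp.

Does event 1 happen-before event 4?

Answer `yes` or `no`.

Initial: VV[0]=[0, 0, 0]
Initial: VV[1]=[0, 0, 0]
Initial: VV[2]=[0, 0, 0]
Event 1: SEND 1->0: VV[1][1]++ -> VV[1]=[0, 1, 0], msg_vec=[0, 1, 0]; VV[0]=max(VV[0],msg_vec) then VV[0][0]++ -> VV[0]=[1, 1, 0]
Event 2: LOCAL 0: VV[0][0]++ -> VV[0]=[2, 1, 0]
Event 3: LOCAL 1: VV[1][1]++ -> VV[1]=[0, 2, 0]
Event 4: SEND 2->0: VV[2][2]++ -> VV[2]=[0, 0, 1], msg_vec=[0, 0, 1]; VV[0]=max(VV[0],msg_vec) then VV[0][0]++ -> VV[0]=[3, 1, 1]
Event 5: SEND 0->1: VV[0][0]++ -> VV[0]=[4, 1, 1], msg_vec=[4, 1, 1]; VV[1]=max(VV[1],msg_vec) then VV[1][1]++ -> VV[1]=[4, 3, 1]
Event 6: SEND 2->1: VV[2][2]++ -> VV[2]=[0, 0, 2], msg_vec=[0, 0, 2]; VV[1]=max(VV[1],msg_vec) then VV[1][1]++ -> VV[1]=[4, 4, 2]
Event 7: LOCAL 2: VV[2][2]++ -> VV[2]=[0, 0, 3]
Event 8: SEND 2->0: VV[2][2]++ -> VV[2]=[0, 0, 4], msg_vec=[0, 0, 4]; VV[0]=max(VV[0],msg_vec) then VV[0][0]++ -> VV[0]=[5, 1, 4]
Event 1 stamp: [0, 1, 0]
Event 4 stamp: [0, 0, 1]
[0, 1, 0] <= [0, 0, 1]? False. Equal? False. Happens-before: False

Answer: no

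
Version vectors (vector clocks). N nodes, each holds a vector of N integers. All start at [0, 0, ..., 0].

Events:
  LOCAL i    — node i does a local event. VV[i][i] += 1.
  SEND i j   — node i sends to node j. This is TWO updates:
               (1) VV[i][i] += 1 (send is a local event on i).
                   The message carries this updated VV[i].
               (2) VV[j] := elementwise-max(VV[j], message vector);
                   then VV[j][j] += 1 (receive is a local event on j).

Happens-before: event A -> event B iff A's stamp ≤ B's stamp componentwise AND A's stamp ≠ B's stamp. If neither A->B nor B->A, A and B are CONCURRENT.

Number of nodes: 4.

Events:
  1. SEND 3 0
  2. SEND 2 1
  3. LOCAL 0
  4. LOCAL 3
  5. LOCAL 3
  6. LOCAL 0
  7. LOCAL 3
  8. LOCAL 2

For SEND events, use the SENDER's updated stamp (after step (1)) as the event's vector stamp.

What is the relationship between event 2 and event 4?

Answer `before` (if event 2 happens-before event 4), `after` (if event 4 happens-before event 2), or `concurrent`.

Initial: VV[0]=[0, 0, 0, 0]
Initial: VV[1]=[0, 0, 0, 0]
Initial: VV[2]=[0, 0, 0, 0]
Initial: VV[3]=[0, 0, 0, 0]
Event 1: SEND 3->0: VV[3][3]++ -> VV[3]=[0, 0, 0, 1], msg_vec=[0, 0, 0, 1]; VV[0]=max(VV[0],msg_vec) then VV[0][0]++ -> VV[0]=[1, 0, 0, 1]
Event 2: SEND 2->1: VV[2][2]++ -> VV[2]=[0, 0, 1, 0], msg_vec=[0, 0, 1, 0]; VV[1]=max(VV[1],msg_vec) then VV[1][1]++ -> VV[1]=[0, 1, 1, 0]
Event 3: LOCAL 0: VV[0][0]++ -> VV[0]=[2, 0, 0, 1]
Event 4: LOCAL 3: VV[3][3]++ -> VV[3]=[0, 0, 0, 2]
Event 5: LOCAL 3: VV[3][3]++ -> VV[3]=[0, 0, 0, 3]
Event 6: LOCAL 0: VV[0][0]++ -> VV[0]=[3, 0, 0, 1]
Event 7: LOCAL 3: VV[3][3]++ -> VV[3]=[0, 0, 0, 4]
Event 8: LOCAL 2: VV[2][2]++ -> VV[2]=[0, 0, 2, 0]
Event 2 stamp: [0, 0, 1, 0]
Event 4 stamp: [0, 0, 0, 2]
[0, 0, 1, 0] <= [0, 0, 0, 2]? False
[0, 0, 0, 2] <= [0, 0, 1, 0]? False
Relation: concurrent

Answer: concurrent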